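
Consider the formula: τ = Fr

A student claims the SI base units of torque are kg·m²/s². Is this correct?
Units of each symbol in τ = Fr:
  F (force): kg·m/s²
  r (lever arm): m

Multiplying the contributions: [kg·m/s²] · [m]
Adding exponents of each base unit: kg: 1, m: 2, s: -2
SI base units of torque: kg·m²/s²

The claimed units kg·m²/s² match the derived units, so the claim is correct.

Answer: Yes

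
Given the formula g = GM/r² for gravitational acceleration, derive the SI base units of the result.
Units of each symbol in g = GM/r²:
  G (gravitational constant): m³/(kg·s²)
  M (mass): kg
  r (distance): m  → to the power 2 in the denominator, contributes 1/m²

Multiplying the contributions: [m³/(kg·s²)] · [kg] · [1/m²]
Adding exponents of each base unit: m: 1, s: -2
SI base units of gravitational acceleration: m/s²

Answer: m/s²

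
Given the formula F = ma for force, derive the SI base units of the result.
Units of each symbol in F = ma:
  m (mass): kg
  a (acceleration): m/s²

Multiplying the contributions: [kg] · [m/s²]
Adding exponents of each base unit: kg: 1, m: 1, s: -2
SI base units of force: kg·m/s²

Answer: kg·m/s²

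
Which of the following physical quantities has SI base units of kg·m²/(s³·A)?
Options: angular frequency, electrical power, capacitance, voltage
Checking the SI base units of each option:
  angular frequency (ω = 2πf): 1/s  ✗
  electrical power (P = IV): kg·m²/s³  ✗
  capacitance (C = Q/V): s⁴·A²/(kg·m²)  ✗
  voltage (V = IR): kg·m²/(s³·A)  ✓ matches

Only voltage has units kg·m²/(s³·A).

Answer: voltage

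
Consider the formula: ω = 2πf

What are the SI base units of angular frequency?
Units of each symbol in ω = 2πf:
  f (frequency): 1/s
  The factor 2π is dimensionless.

Multiplying the contributions: [1/s]
Adding exponents of each base unit: s: -1
SI base units of angular frequency: 1/s

Answer: 1/s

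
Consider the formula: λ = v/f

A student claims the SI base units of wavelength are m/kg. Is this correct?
Units of each symbol in λ = v/f:
  v (wave speed): m/s
  f (frequency): 1/s  → in the denominator, contributes s

Multiplying the contributions: [m/s] · [s]
Adding exponents of each base unit: m: 1
SI base units of wavelength: m

The claimed units m/kg (exponents kg: -1, m: 1) do not match the derived units m (exponents m: 1), so the claim is incorrect.

Answer: No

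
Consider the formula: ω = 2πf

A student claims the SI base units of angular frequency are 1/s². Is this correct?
Units of each symbol in ω = 2πf:
  f (frequency): 1/s
  The factor 2π is dimensionless.

Multiplying the contributions: [1/s]
Adding exponents of each base unit: s: -1
SI base units of angular frequency: 1/s

The claimed units 1/s² (exponents s: -2) do not match the derived units 1/s (exponents s: -1), so the claim is incorrect.

Answer: No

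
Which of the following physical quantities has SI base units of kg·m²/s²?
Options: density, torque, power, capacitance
Checking the SI base units of each option:
  density (ρ = m/V): kg/m³  ✗
  torque (τ = Fr): kg·m²/s²  ✓ matches
  power (P = W/t): kg·m²/s³  ✗
  capacitance (C = Q/V): s⁴·A²/(kg·m²)  ✗

Only torque has units kg·m²/s².

Answer: torque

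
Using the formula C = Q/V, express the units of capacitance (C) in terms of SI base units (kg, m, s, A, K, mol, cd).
Units of each symbol in C = Q/V:
  Q (charge, in coulombs): s·A
  V (voltage, in volts): kg·m²/(s³·A)  → in the denominator, contributes s³·A/(kg·m²)

Multiplying the contributions: [s·A] · [s³·A/(kg·m²)]
Adding exponents of each base unit: kg: -1, m: -2, s: 4, A: 2
SI base units of capacitance: s⁴·A²/(kg·m²)

Answer: s⁴·A²/(kg·m²)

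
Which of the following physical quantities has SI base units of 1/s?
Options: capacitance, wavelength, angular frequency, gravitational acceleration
Checking the SI base units of each option:
  capacitance (C = Q/V): s⁴·A²/(kg·m²)  ✗
  wavelength (λ = v/f): m  ✗
  angular frequency (ω = 2πf): 1/s  ✓ matches
  gravitational acceleration (g = GM/r²): m/s²  ✗

Only angular frequency has units 1/s.

Answer: angular frequency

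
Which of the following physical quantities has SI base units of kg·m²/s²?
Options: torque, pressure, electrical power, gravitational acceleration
Checking the SI base units of each option:
  torque (τ = Fr): kg·m²/s²  ✓ matches
  pressure (P = F/A): kg/(m·s²)  ✗
  electrical power (P = IV): kg·m²/s³  ✗
  gravitational acceleration (g = GM/r²): m/s²  ✗

Only torque has units kg·m²/s².

Answer: torque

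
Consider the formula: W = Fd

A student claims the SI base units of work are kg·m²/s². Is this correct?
Units of each symbol in W = Fd:
  F (force): kg·m/s²
  d (displacement): m

Multiplying the contributions: [kg·m/s²] · [m]
Adding exponents of each base unit: kg: 1, m: 2, s: -2
SI base units of work: kg·m²/s²

The claimed units kg·m²/s² match the derived units, so the claim is correct.

Answer: Yes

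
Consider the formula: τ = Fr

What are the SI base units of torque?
Units of each symbol in τ = Fr:
  F (force): kg·m/s²
  r (lever arm): m

Multiplying the contributions: [kg·m/s²] · [m]
Adding exponents of each base unit: kg: 1, m: 2, s: -2
SI base units of torque: kg·m²/s²

Answer: kg·m²/s²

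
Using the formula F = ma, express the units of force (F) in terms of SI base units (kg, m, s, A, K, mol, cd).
Units of each symbol in F = ma:
  m (mass): kg
  a (acceleration): m/s²

Multiplying the contributions: [kg] · [m/s²]
Adding exponents of each base unit: kg: 1, m: 1, s: -2
SI base units of force: kg·m/s²

Answer: kg·m/s²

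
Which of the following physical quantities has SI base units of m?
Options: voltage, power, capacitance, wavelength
Checking the SI base units of each option:
  voltage (V = IR): kg·m²/(s³·A)  ✗
  power (P = W/t): kg·m²/s³  ✗
  capacitance (C = Q/V): s⁴·A²/(kg·m²)  ✗
  wavelength (λ = v/f): m  ✓ matches

Only wavelength has units m.

Answer: wavelength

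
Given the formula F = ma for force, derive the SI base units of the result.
Units of each symbol in F = ma:
  m (mass): kg
  a (acceleration): m/s²

Multiplying the contributions: [kg] · [m/s²]
Adding exponents of each base unit: kg: 1, m: 1, s: -2
SI base units of force: kg·m/s²

Answer: kg·m/s²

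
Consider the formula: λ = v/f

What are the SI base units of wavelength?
Units of each symbol in λ = v/f:
  v (wave speed): m/s
  f (frequency): 1/s  → in the denominator, contributes s

Multiplying the contributions: [m/s] · [s]
Adding exponents of each base unit: m: 1
SI base units of wavelength: m

Answer: m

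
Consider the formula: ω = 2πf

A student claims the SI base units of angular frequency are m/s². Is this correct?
Units of each symbol in ω = 2πf:
  f (frequency): 1/s
  The factor 2π is dimensionless.

Multiplying the contributions: [1/s]
Adding exponents of each base unit: s: -1
SI base units of angular frequency: 1/s

The claimed units m/s² (exponents m: 1, s: -2) do not match the derived units 1/s (exponents s: -1), so the claim is incorrect.

Answer: No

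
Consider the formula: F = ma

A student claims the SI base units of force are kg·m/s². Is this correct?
Units of each symbol in F = ma:
  m (mass): kg
  a (acceleration): m/s²

Multiplying the contributions: [kg] · [m/s²]
Adding exponents of each base unit: kg: 1, m: 1, s: -2
SI base units of force: kg·m/s²

The claimed units kg·m/s² match the derived units, so the claim is correct.

Answer: Yes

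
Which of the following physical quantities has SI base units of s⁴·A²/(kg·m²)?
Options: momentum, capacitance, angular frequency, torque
Checking the SI base units of each option:
  momentum (p = mv): kg·m/s  ✗
  capacitance (C = Q/V): s⁴·A²/(kg·m²)  ✓ matches
  angular frequency (ω = 2πf): 1/s  ✗
  torque (τ = Fr): kg·m²/s²  ✗

Only capacitance has units s⁴·A²/(kg·m²).

Answer: capacitance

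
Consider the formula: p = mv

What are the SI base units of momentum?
Units of each symbol in p = mv:
  m (mass): kg
  v (velocity): m/s

Multiplying the contributions: [kg] · [m/s]
Adding exponents of each base unit: kg: 1, m: 1, s: -1
SI base units of momentum: kg·m/s

Answer: kg·m/s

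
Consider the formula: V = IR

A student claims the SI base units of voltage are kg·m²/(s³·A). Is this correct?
Units of each symbol in V = IR:
  I (current): A
  R (resistance, in ohms): kg·m²/(s³·A²)

Multiplying the contributions: [A] · [kg·m²/(s³·A²)]
Adding exponents of each base unit: kg: 1, m: 2, s: -3, A: -1
SI base units of voltage: kg·m²/(s³·A)

The claimed units kg·m²/(s³·A) match the derived units, so the claim is correct.

Answer: Yes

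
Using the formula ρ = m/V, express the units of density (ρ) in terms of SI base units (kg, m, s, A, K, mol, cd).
Units of each symbol in ρ = m/V:
  m (mass): kg
  V (volume): m³  → in the denominator, contributes 1/m³

Multiplying the contributions: [kg] · [1/m³]
Adding exponents of each base unit: kg: 1, m: -3
SI base units of density: kg/m³

Answer: kg/m³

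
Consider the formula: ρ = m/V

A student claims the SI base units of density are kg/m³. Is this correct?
Units of each symbol in ρ = m/V:
  m (mass): kg
  V (volume): m³  → in the denominator, contributes 1/m³

Multiplying the contributions: [kg] · [1/m³]
Adding exponents of each base unit: kg: 1, m: -3
SI base units of density: kg/m³

The claimed units kg/m³ match the derived units, so the claim is correct.

Answer: Yes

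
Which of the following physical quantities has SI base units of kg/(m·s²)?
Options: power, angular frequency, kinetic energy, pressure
Checking the SI base units of each option:
  power (P = W/t): kg·m²/s³  ✗
  angular frequency (ω = 2πf): 1/s  ✗
  kinetic energy (E = ½mv²): kg·m²/s²  ✗
  pressure (P = F/A): kg/(m·s²)  ✓ matches

Only pressure has units kg/(m·s²).

Answer: pressure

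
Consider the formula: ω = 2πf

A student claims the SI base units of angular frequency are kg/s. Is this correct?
Units of each symbol in ω = 2πf:
  f (frequency): 1/s
  The factor 2π is dimensionless.

Multiplying the contributions: [1/s]
Adding exponents of each base unit: s: -1
SI base units of angular frequency: 1/s

The claimed units kg/s (exponents kg: 1, s: -1) do not match the derived units 1/s (exponents s: -1), so the claim is incorrect.

Answer: No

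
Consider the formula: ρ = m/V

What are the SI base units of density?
Units of each symbol in ρ = m/V:
  m (mass): kg
  V (volume): m³  → in the denominator, contributes 1/m³

Multiplying the contributions: [kg] · [1/m³]
Adding exponents of each base unit: kg: 1, m: -3
SI base units of density: kg/m³

Answer: kg/m³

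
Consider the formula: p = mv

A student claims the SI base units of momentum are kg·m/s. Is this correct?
Units of each symbol in p = mv:
  m (mass): kg
  v (velocity): m/s

Multiplying the contributions: [kg] · [m/s]
Adding exponents of each base unit: kg: 1, m: 1, s: -1
SI base units of momentum: kg·m/s

The claimed units kg·m/s match the derived units, so the claim is correct.

Answer: Yes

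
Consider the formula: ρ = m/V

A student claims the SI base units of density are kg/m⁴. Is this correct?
Units of each symbol in ρ = m/V:
  m (mass): kg
  V (volume): m³  → in the denominator, contributes 1/m³

Multiplying the contributions: [kg] · [1/m³]
Adding exponents of each base unit: kg: 1, m: -3
SI base units of density: kg/m³

The claimed units kg/m⁴ (exponents kg: 1, m: -4) do not match the derived units kg/m³ (exponents kg: 1, m: -3), so the claim is incorrect.

Answer: No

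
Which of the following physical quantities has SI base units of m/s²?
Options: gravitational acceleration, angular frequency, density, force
Checking the SI base units of each option:
  gravitational acceleration (g = GM/r²): m/s²  ✓ matches
  angular frequency (ω = 2πf): 1/s  ✗
  density (ρ = m/V): kg/m³  ✗
  force (F = ma): kg·m/s²  ✗

Only gravitational acceleration has units m/s².

Answer: gravitational acceleration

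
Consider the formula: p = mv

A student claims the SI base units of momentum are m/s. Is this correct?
Units of each symbol in p = mv:
  m (mass): kg
  v (velocity): m/s

Multiplying the contributions: [kg] · [m/s]
Adding exponents of each base unit: kg: 1, m: 1, s: -1
SI base units of momentum: kg·m/s

The claimed units m/s (exponents m: 1, s: -1) do not match the derived units kg·m/s (exponents kg: 1, m: 1, s: -1), so the claim is incorrect.

Answer: No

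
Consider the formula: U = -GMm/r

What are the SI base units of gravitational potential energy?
Units of each symbol in U = -GMm/r:
  G (gravitational constant): m³/(kg·s²)
  M (mass): kg
  m (mass): kg
  r (distance): m  → in the denominator, contributes 1/m
  The minus sign does not affect the units.

Multiplying the contributions: [m³/(kg·s²)] · [kg] · [kg] · [1/m]
Adding exponents of each base unit: kg: 1, m: 2, s: -2
SI base units of gravitational potential energy: kg·m²/s²

Answer: kg·m²/s²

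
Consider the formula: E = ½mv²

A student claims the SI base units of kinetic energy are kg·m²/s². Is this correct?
Units of each symbol in E = ½mv²:
  m (mass): kg
  v (speed): m/s  → to the power 2, contributes m²/s²
  The factor ½ is dimensionless.

Multiplying the contributions: [kg] · [m²/s²]
Adding exponents of each base unit: kg: 1, m: 2, s: -2
SI base units of kinetic energy: kg·m²/s²

The claimed units kg·m²/s² match the derived units, so the claim is correct.

Answer: Yes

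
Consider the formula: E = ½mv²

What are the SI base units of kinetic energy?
Units of each symbol in E = ½mv²:
  m (mass): kg
  v (speed): m/s  → to the power 2, contributes m²/s²
  The factor ½ is dimensionless.

Multiplying the contributions: [kg] · [m²/s²]
Adding exponents of each base unit: kg: 1, m: 2, s: -2
SI base units of kinetic energy: kg·m²/s²

Answer: kg·m²/s²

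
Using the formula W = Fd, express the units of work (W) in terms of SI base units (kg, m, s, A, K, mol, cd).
Units of each symbol in W = Fd:
  F (force): kg·m/s²
  d (displacement): m

Multiplying the contributions: [kg·m/s²] · [m]
Adding exponents of each base unit: kg: 1, m: 2, s: -2
SI base units of work: kg·m²/s²

Answer: kg·m²/s²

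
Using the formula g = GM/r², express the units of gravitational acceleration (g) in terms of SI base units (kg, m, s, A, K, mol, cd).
Units of each symbol in g = GM/r²:
  G (gravitational constant): m³/(kg·s²)
  M (mass): kg
  r (distance): m  → to the power 2 in the denominator, contributes 1/m²

Multiplying the contributions: [m³/(kg·s²)] · [kg] · [1/m²]
Adding exponents of each base unit: m: 1, s: -2
SI base units of gravitational acceleration: m/s²

Answer: m/s²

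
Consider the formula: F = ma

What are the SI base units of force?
Units of each symbol in F = ma:
  m (mass): kg
  a (acceleration): m/s²

Multiplying the contributions: [kg] · [m/s²]
Adding exponents of each base unit: kg: 1, m: 1, s: -2
SI base units of force: kg·m/s²

Answer: kg·m/s²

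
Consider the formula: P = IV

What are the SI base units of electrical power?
Units of each symbol in P = IV:
  I (current): A
  V (voltage, in volts): kg·m²/(s³·A)

Multiplying the contributions: [A] · [kg·m²/(s³·A)]
Adding exponents of each base unit: kg: 1, m: 2, s: -3
SI base units of electrical power: kg·m²/s³

Answer: kg·m²/s³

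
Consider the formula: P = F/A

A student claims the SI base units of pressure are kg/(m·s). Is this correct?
Units of each symbol in P = F/A:
  F (force): kg·m/s²
  A (area): m²  → in the denominator, contributes 1/m²

Multiplying the contributions: [kg·m/s²] · [1/m²]
Adding exponents of each base unit: kg: 1, m: -1, s: -2
SI base units of pressure: kg/(m·s²)

The claimed units kg/(m·s) (exponents kg: 1, m: -1, s: -1) do not match the derived units kg/(m·s²) (exponents kg: 1, m: -1, s: -2), so the claim is incorrect.

Answer: No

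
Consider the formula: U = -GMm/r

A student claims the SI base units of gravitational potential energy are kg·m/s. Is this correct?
Units of each symbol in U = -GMm/r:
  G (gravitational constant): m³/(kg·s²)
  M (mass): kg
  m (mass): kg
  r (distance): m  → in the denominator, contributes 1/m
  The minus sign does not affect the units.

Multiplying the contributions: [m³/(kg·s²)] · [kg] · [kg] · [1/m]
Adding exponents of each base unit: kg: 1, m: 2, s: -2
SI base units of gravitational potential energy: kg·m²/s²

The claimed units kg·m/s (exponents kg: 1, m: 1, s: -1) do not match the derived units kg·m²/s² (exponents kg: 1, m: 2, s: -2), so the claim is incorrect.

Answer: No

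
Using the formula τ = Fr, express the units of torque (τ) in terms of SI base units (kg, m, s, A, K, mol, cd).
Units of each symbol in τ = Fr:
  F (force): kg·m/s²
  r (lever arm): m

Multiplying the contributions: [kg·m/s²] · [m]
Adding exponents of each base unit: kg: 1, m: 2, s: -2
SI base units of torque: kg·m²/s²

Answer: kg·m²/s²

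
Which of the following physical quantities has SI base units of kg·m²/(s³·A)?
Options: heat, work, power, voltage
Checking the SI base units of each option:
  heat (Q = mcΔT): kg·m²/s²  ✗
  work (W = Fd): kg·m²/s²  ✗
  power (P = W/t): kg·m²/s³  ✗
  voltage (V = IR): kg·m²/(s³·A)  ✓ matches

Only voltage has units kg·m²/(s³·A).

Answer: voltage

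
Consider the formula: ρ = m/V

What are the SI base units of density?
Units of each symbol in ρ = m/V:
  m (mass): kg
  V (volume): m³  → in the denominator, contributes 1/m³

Multiplying the contributions: [kg] · [1/m³]
Adding exponents of each base unit: kg: 1, m: -3
SI base units of density: kg/m³

Answer: kg/m³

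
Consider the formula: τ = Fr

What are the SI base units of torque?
Units of each symbol in τ = Fr:
  F (force): kg·m/s²
  r (lever arm): m

Multiplying the contributions: [kg·m/s²] · [m]
Adding exponents of each base unit: kg: 1, m: 2, s: -2
SI base units of torque: kg·m²/s²

Answer: kg·m²/s²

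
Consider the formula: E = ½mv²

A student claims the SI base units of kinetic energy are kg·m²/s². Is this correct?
Units of each symbol in E = ½mv²:
  m (mass): kg
  v (speed): m/s  → to the power 2, contributes m²/s²
  The factor ½ is dimensionless.

Multiplying the contributions: [kg] · [m²/s²]
Adding exponents of each base unit: kg: 1, m: 2, s: -2
SI base units of kinetic energy: kg·m²/s²

The claimed units kg·m²/s² match the derived units, so the claim is correct.

Answer: Yes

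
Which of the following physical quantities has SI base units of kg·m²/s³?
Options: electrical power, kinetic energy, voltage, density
Checking the SI base units of each option:
  electrical power (P = IV): kg·m²/s³  ✓ matches
  kinetic energy (E = ½mv²): kg·m²/s²  ✗
  voltage (V = IR): kg·m²/(s³·A)  ✗
  density (ρ = m/V): kg/m³  ✗

Only electrical power has units kg·m²/s³.

Answer: electrical power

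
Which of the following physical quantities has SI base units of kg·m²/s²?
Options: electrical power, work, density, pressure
Checking the SI base units of each option:
  electrical power (P = IV): kg·m²/s³  ✗
  work (W = Fd): kg·m²/s²  ✓ matches
  density (ρ = m/V): kg/m³  ✗
  pressure (P = F/A): kg/(m·s²)  ✗

Only work has units kg·m²/s².

Answer: work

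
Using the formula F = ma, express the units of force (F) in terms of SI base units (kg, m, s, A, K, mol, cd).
Units of each symbol in F = ma:
  m (mass): kg
  a (acceleration): m/s²

Multiplying the contributions: [kg] · [m/s²]
Adding exponents of each base unit: kg: 1, m: 1, s: -2
SI base units of force: kg·m/s²

Answer: kg·m/s²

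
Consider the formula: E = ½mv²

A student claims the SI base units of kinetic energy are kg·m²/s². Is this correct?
Units of each symbol in E = ½mv²:
  m (mass): kg
  v (speed): m/s  → to the power 2, contributes m²/s²
  The factor ½ is dimensionless.

Multiplying the contributions: [kg] · [m²/s²]
Adding exponents of each base unit: kg: 1, m: 2, s: -2
SI base units of kinetic energy: kg·m²/s²

The claimed units kg·m²/s² match the derived units, so the claim is correct.

Answer: Yes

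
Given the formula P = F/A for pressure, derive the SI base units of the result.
Units of each symbol in P = F/A:
  F (force): kg·m/s²
  A (area): m²  → in the denominator, contributes 1/m²

Multiplying the contributions: [kg·m/s²] · [1/m²]
Adding exponents of each base unit: kg: 1, m: -1, s: -2
SI base units of pressure: kg/(m·s²)

Answer: kg/(m·s²)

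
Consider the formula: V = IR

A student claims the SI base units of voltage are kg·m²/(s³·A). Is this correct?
Units of each symbol in V = IR:
  I (current): A
  R (resistance, in ohms): kg·m²/(s³·A²)

Multiplying the contributions: [A] · [kg·m²/(s³·A²)]
Adding exponents of each base unit: kg: 1, m: 2, s: -3, A: -1
SI base units of voltage: kg·m²/(s³·A)

The claimed units kg·m²/(s³·A) match the derived units, so the claim is correct.

Answer: Yes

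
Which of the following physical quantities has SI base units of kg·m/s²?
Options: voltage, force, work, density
Checking the SI base units of each option:
  voltage (V = IR): kg·m²/(s³·A)  ✗
  force (F = ma): kg·m/s²  ✓ matches
  work (W = Fd): kg·m²/s²  ✗
  density (ρ = m/V): kg/m³  ✗

Only force has units kg·m/s².

Answer: force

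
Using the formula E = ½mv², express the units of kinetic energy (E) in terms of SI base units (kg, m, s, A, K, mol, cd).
Units of each symbol in E = ½mv²:
  m (mass): kg
  v (speed): m/s  → to the power 2, contributes m²/s²
  The factor ½ is dimensionless.

Multiplying the contributions: [kg] · [m²/s²]
Adding exponents of each base unit: kg: 1, m: 2, s: -2
SI base units of kinetic energy: kg·m²/s²

Answer: kg·m²/s²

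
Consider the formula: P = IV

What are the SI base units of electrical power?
Units of each symbol in P = IV:
  I (current): A
  V (voltage, in volts): kg·m²/(s³·A)

Multiplying the contributions: [A] · [kg·m²/(s³·A)]
Adding exponents of each base unit: kg: 1, m: 2, s: -3
SI base units of electrical power: kg·m²/s³

Answer: kg·m²/s³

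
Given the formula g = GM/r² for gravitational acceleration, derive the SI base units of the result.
Units of each symbol in g = GM/r²:
  G (gravitational constant): m³/(kg·s²)
  M (mass): kg
  r (distance): m  → to the power 2 in the denominator, contributes 1/m²

Multiplying the contributions: [m³/(kg·s²)] · [kg] · [1/m²]
Adding exponents of each base unit: m: 1, s: -2
SI base units of gravitational acceleration: m/s²

Answer: m/s²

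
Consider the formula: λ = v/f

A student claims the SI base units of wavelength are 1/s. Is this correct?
Units of each symbol in λ = v/f:
  v (wave speed): m/s
  f (frequency): 1/s  → in the denominator, contributes s

Multiplying the contributions: [m/s] · [s]
Adding exponents of each base unit: m: 1
SI base units of wavelength: m

The claimed units 1/s (exponents s: -1) do not match the derived units m (exponents m: 1), so the claim is incorrect.

Answer: No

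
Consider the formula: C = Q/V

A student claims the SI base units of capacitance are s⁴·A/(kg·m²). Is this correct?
Units of each symbol in C = Q/V:
  Q (charge, in coulombs): s·A
  V (voltage, in volts): kg·m²/(s³·A)  → in the denominator, contributes s³·A/(kg·m²)

Multiplying the contributions: [s·A] · [s³·A/(kg·m²)]
Adding exponents of each base unit: kg: -1, m: -2, s: 4, A: 2
SI base units of capacitance: s⁴·A²/(kg·m²)

The claimed units s⁴·A/(kg·m²) (exponents kg: -1, m: -2, s: 4, A: 1) do not match the derived units s⁴·A²/(kg·m²) (exponents kg: -1, m: -2, s: 4, A: 2), so the claim is incorrect.

Answer: No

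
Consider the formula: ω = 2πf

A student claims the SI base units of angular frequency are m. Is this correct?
Units of each symbol in ω = 2πf:
  f (frequency): 1/s
  The factor 2π is dimensionless.

Multiplying the contributions: [1/s]
Adding exponents of each base unit: s: -1
SI base units of angular frequency: 1/s

The claimed units m (exponents m: 1) do not match the derived units 1/s (exponents s: -1), so the claim is incorrect.

Answer: No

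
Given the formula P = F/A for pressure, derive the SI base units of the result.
Units of each symbol in P = F/A:
  F (force): kg·m/s²
  A (area): m²  → in the denominator, contributes 1/m²

Multiplying the contributions: [kg·m/s²] · [1/m²]
Adding exponents of each base unit: kg: 1, m: -1, s: -2
SI base units of pressure: kg/(m·s²)

Answer: kg/(m·s²)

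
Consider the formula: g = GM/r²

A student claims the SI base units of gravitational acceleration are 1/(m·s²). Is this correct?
Units of each symbol in g = GM/r²:
  G (gravitational constant): m³/(kg·s²)
  M (mass): kg
  r (distance): m  → to the power 2 in the denominator, contributes 1/m²

Multiplying the contributions: [m³/(kg·s²)] · [kg] · [1/m²]
Adding exponents of each base unit: m: 1, s: -2
SI base units of gravitational acceleration: m/s²

The claimed units 1/(m·s²) (exponents m: -1, s: -2) do not match the derived units m/s² (exponents m: 1, s: -2), so the claim is incorrect.

Answer: No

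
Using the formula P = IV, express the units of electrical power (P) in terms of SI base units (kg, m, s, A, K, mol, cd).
Units of each symbol in P = IV:
  I (current): A
  V (voltage, in volts): kg·m²/(s³·A)

Multiplying the contributions: [A] · [kg·m²/(s³·A)]
Adding exponents of each base unit: kg: 1, m: 2, s: -3
SI base units of electrical power: kg·m²/s³

Answer: kg·m²/s³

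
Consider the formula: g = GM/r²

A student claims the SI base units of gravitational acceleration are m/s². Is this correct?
Units of each symbol in g = GM/r²:
  G (gravitational constant): m³/(kg·s²)
  M (mass): kg
  r (distance): m  → to the power 2 in the denominator, contributes 1/m²

Multiplying the contributions: [m³/(kg·s²)] · [kg] · [1/m²]
Adding exponents of each base unit: m: 1, s: -2
SI base units of gravitational acceleration: m/s²

The claimed units m/s² match the derived units, so the claim is correct.

Answer: Yes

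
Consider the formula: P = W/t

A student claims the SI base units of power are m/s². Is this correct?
Units of each symbol in P = W/t:
  W (work): kg·m²/s²
  t (time): s  → in the denominator, contributes 1/s

Multiplying the contributions: [kg·m²/s²] · [1/s]
Adding exponents of each base unit: kg: 1, m: 2, s: -3
SI base units of power: kg·m²/s³

The claimed units m/s² (exponents m: 1, s: -2) do not match the derived units kg·m²/s³ (exponents kg: 1, m: 2, s: -3), so the claim is incorrect.

Answer: No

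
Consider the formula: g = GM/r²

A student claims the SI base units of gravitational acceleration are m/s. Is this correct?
Units of each symbol in g = GM/r²:
  G (gravitational constant): m³/(kg·s²)
  M (mass): kg
  r (distance): m  → to the power 2 in the denominator, contributes 1/m²

Multiplying the contributions: [m³/(kg·s²)] · [kg] · [1/m²]
Adding exponents of each base unit: m: 1, s: -2
SI base units of gravitational acceleration: m/s²

The claimed units m/s (exponents m: 1, s: -1) do not match the derived units m/s² (exponents m: 1, s: -2), so the claim is incorrect.

Answer: No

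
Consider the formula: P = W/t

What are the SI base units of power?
Units of each symbol in P = W/t:
  W (work): kg·m²/s²
  t (time): s  → in the denominator, contributes 1/s

Multiplying the contributions: [kg·m²/s²] · [1/s]
Adding exponents of each base unit: kg: 1, m: 2, s: -3
SI base units of power: kg·m²/s³

Answer: kg·m²/s³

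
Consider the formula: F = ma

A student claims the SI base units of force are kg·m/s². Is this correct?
Units of each symbol in F = ma:
  m (mass): kg
  a (acceleration): m/s²

Multiplying the contributions: [kg] · [m/s²]
Adding exponents of each base unit: kg: 1, m: 1, s: -2
SI base units of force: kg·m/s²

The claimed units kg·m/s² match the derived units, so the claim is correct.

Answer: Yes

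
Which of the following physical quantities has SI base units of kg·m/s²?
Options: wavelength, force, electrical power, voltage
Checking the SI base units of each option:
  wavelength (λ = v/f): m  ✗
  force (F = ma): kg·m/s²  ✓ matches
  electrical power (P = IV): kg·m²/s³  ✗
  voltage (V = IR): kg·m²/(s³·A)  ✗

Only force has units kg·m/s².

Answer: force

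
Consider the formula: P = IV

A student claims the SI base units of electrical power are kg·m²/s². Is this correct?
Units of each symbol in P = IV:
  I (current): A
  V (voltage, in volts): kg·m²/(s³·A)

Multiplying the contributions: [A] · [kg·m²/(s³·A)]
Adding exponents of each base unit: kg: 1, m: 2, s: -3
SI base units of electrical power: kg·m²/s³

The claimed units kg·m²/s² (exponents kg: 1, m: 2, s: -2) do not match the derived units kg·m²/s³ (exponents kg: 1, m: 2, s: -3), so the claim is incorrect.

Answer: No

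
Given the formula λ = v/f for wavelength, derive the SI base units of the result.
Units of each symbol in λ = v/f:
  v (wave speed): m/s
  f (frequency): 1/s  → in the denominator, contributes s

Multiplying the contributions: [m/s] · [s]
Adding exponents of each base unit: m: 1
SI base units of wavelength: m

Answer: m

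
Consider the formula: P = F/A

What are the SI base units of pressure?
Units of each symbol in P = F/A:
  F (force): kg·m/s²
  A (area): m²  → in the denominator, contributes 1/m²

Multiplying the contributions: [kg·m/s²] · [1/m²]
Adding exponents of each base unit: kg: 1, m: -1, s: -2
SI base units of pressure: kg/(m·s²)

Answer: kg/(m·s²)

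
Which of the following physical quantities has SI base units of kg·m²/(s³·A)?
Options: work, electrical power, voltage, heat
Checking the SI base units of each option:
  work (W = Fd): kg·m²/s²  ✗
  electrical power (P = IV): kg·m²/s³  ✗
  voltage (V = IR): kg·m²/(s³·A)  ✓ matches
  heat (Q = mcΔT): kg·m²/s²  ✗

Only voltage has units kg·m²/(s³·A).

Answer: voltage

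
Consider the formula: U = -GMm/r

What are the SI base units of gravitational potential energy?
Units of each symbol in U = -GMm/r:
  G (gravitational constant): m³/(kg·s²)
  M (mass): kg
  m (mass): kg
  r (distance): m  → in the denominator, contributes 1/m
  The minus sign does not affect the units.

Multiplying the contributions: [m³/(kg·s²)] · [kg] · [kg] · [1/m]
Adding exponents of each base unit: kg: 1, m: 2, s: -2
SI base units of gravitational potential energy: kg·m²/s²

Answer: kg·m²/s²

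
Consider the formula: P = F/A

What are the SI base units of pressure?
Units of each symbol in P = F/A:
  F (force): kg·m/s²
  A (area): m²  → in the denominator, contributes 1/m²

Multiplying the contributions: [kg·m/s²] · [1/m²]
Adding exponents of each base unit: kg: 1, m: -1, s: -2
SI base units of pressure: kg/(m·s²)

Answer: kg/(m·s²)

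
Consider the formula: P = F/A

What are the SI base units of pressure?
Units of each symbol in P = F/A:
  F (force): kg·m/s²
  A (area): m²  → in the denominator, contributes 1/m²

Multiplying the contributions: [kg·m/s²] · [1/m²]
Adding exponents of each base unit: kg: 1, m: -1, s: -2
SI base units of pressure: kg/(m·s²)

Answer: kg/(m·s²)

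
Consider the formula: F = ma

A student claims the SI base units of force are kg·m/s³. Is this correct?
Units of each symbol in F = ma:
  m (mass): kg
  a (acceleration): m/s²

Multiplying the contributions: [kg] · [m/s²]
Adding exponents of each base unit: kg: 1, m: 1, s: -2
SI base units of force: kg·m/s²

The claimed units kg·m/s³ (exponents kg: 1, m: 1, s: -3) do not match the derived units kg·m/s² (exponents kg: 1, m: 1, s: -2), so the claim is incorrect.

Answer: No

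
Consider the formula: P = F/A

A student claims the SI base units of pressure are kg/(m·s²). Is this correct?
Units of each symbol in P = F/A:
  F (force): kg·m/s²
  A (area): m²  → in the denominator, contributes 1/m²

Multiplying the contributions: [kg·m/s²] · [1/m²]
Adding exponents of each base unit: kg: 1, m: -1, s: -2
SI base units of pressure: kg/(m·s²)

The claimed units kg/(m·s²) match the derived units, so the claim is correct.

Answer: Yes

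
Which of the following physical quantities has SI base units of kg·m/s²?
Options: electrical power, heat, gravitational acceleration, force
Checking the SI base units of each option:
  electrical power (P = IV): kg·m²/s³  ✗
  heat (Q = mcΔT): kg·m²/s²  ✗
  gravitational acceleration (g = GM/r²): m/s²  ✗
  force (F = ma): kg·m/s²  ✓ matches

Only force has units kg·m/s².

Answer: force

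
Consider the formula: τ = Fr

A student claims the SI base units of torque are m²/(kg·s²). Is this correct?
Units of each symbol in τ = Fr:
  F (force): kg·m/s²
  r (lever arm): m

Multiplying the contributions: [kg·m/s²] · [m]
Adding exponents of each base unit: kg: 1, m: 2, s: -2
SI base units of torque: kg·m²/s²

The claimed units m²/(kg·s²) (exponents kg: -1, m: 2, s: -2) do not match the derived units kg·m²/s² (exponents kg: 1, m: 2, s: -2), so the claim is incorrect.

Answer: No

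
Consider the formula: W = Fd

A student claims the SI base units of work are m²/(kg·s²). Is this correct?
Units of each symbol in W = Fd:
  F (force): kg·m/s²
  d (displacement): m

Multiplying the contributions: [kg·m/s²] · [m]
Adding exponents of each base unit: kg: 1, m: 2, s: -2
SI base units of work: kg·m²/s²

The claimed units m²/(kg·s²) (exponents kg: -1, m: 2, s: -2) do not match the derived units kg·m²/s² (exponents kg: 1, m: 2, s: -2), so the claim is incorrect.

Answer: No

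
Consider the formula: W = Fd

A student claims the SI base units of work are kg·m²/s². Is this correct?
Units of each symbol in W = Fd:
  F (force): kg·m/s²
  d (displacement): m

Multiplying the contributions: [kg·m/s²] · [m]
Adding exponents of each base unit: kg: 1, m: 2, s: -2
SI base units of work: kg·m²/s²

The claimed units kg·m²/s² match the derived units, so the claim is correct.

Answer: Yes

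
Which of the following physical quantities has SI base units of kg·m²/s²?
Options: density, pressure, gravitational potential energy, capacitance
Checking the SI base units of each option:
  density (ρ = m/V): kg/m³  ✗
  pressure (P = F/A): kg/(m·s²)  ✗
  gravitational potential energy (U = -GMm/r): kg·m²/s²  ✓ matches
  capacitance (C = Q/V): s⁴·A²/(kg·m²)  ✗

Only gravitational potential energy has units kg·m²/s².

Answer: gravitational potential energy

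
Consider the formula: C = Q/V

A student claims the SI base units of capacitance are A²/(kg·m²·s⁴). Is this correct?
Units of each symbol in C = Q/V:
  Q (charge, in coulombs): s·A
  V (voltage, in volts): kg·m²/(s³·A)  → in the denominator, contributes s³·A/(kg·m²)

Multiplying the contributions: [s·A] · [s³·A/(kg·m²)]
Adding exponents of each base unit: kg: -1, m: -2, s: 4, A: 2
SI base units of capacitance: s⁴·A²/(kg·m²)

The claimed units A²/(kg·m²·s⁴) (exponents kg: -1, m: -2, s: -4, A: 2) do not match the derived units s⁴·A²/(kg·m²) (exponents kg: -1, m: -2, s: 4, A: 2), so the claim is incorrect.

Answer: No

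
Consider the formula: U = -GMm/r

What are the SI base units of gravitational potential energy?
Units of each symbol in U = -GMm/r:
  G (gravitational constant): m³/(kg·s²)
  M (mass): kg
  m (mass): kg
  r (distance): m  → in the denominator, contributes 1/m
  The minus sign does not affect the units.

Multiplying the contributions: [m³/(kg·s²)] · [kg] · [kg] · [1/m]
Adding exponents of each base unit: kg: 1, m: 2, s: -2
SI base units of gravitational potential energy: kg·m²/s²

Answer: kg·m²/s²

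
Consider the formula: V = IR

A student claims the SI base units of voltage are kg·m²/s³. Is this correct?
Units of each symbol in V = IR:
  I (current): A
  R (resistance, in ohms): kg·m²/(s³·A²)

Multiplying the contributions: [A] · [kg·m²/(s³·A²)]
Adding exponents of each base unit: kg: 1, m: 2, s: -3, A: -1
SI base units of voltage: kg·m²/(s³·A)

The claimed units kg·m²/s³ (exponents kg: 1, m: 2, s: -3) do not match the derived units kg·m²/(s³·A) (exponents kg: 1, m: 2, s: -3, A: -1), so the claim is incorrect.

Answer: No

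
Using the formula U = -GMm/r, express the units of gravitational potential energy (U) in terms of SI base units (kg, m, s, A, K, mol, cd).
Units of each symbol in U = -GMm/r:
  G (gravitational constant): m³/(kg·s²)
  M (mass): kg
  m (mass): kg
  r (distance): m  → in the denominator, contributes 1/m
  The minus sign does not affect the units.

Multiplying the contributions: [m³/(kg·s²)] · [kg] · [kg] · [1/m]
Adding exponents of each base unit: kg: 1, m: 2, s: -2
SI base units of gravitational potential energy: kg·m²/s²

Answer: kg·m²/s²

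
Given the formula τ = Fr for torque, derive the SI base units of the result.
Units of each symbol in τ = Fr:
  F (force): kg·m/s²
  r (lever arm): m

Multiplying the contributions: [kg·m/s²] · [m]
Adding exponents of each base unit: kg: 1, m: 2, s: -2
SI base units of torque: kg·m²/s²

Answer: kg·m²/s²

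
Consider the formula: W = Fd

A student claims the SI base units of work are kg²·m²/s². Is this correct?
Units of each symbol in W = Fd:
  F (force): kg·m/s²
  d (displacement): m

Multiplying the contributions: [kg·m/s²] · [m]
Adding exponents of each base unit: kg: 1, m: 2, s: -2
SI base units of work: kg·m²/s²

The claimed units kg²·m²/s² (exponents kg: 2, m: 2, s: -2) do not match the derived units kg·m²/s² (exponents kg: 1, m: 2, s: -2), so the claim is incorrect.

Answer: No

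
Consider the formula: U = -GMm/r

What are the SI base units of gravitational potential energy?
Units of each symbol in U = -GMm/r:
  G (gravitational constant): m³/(kg·s²)
  M (mass): kg
  m (mass): kg
  r (distance): m  → in the denominator, contributes 1/m
  The minus sign does not affect the units.

Multiplying the contributions: [m³/(kg·s²)] · [kg] · [kg] · [1/m]
Adding exponents of each base unit: kg: 1, m: 2, s: -2
SI base units of gravitational potential energy: kg·m²/s²

Answer: kg·m²/s²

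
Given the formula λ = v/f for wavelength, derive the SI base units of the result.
Units of each symbol in λ = v/f:
  v (wave speed): m/s
  f (frequency): 1/s  → in the denominator, contributes s

Multiplying the contributions: [m/s] · [s]
Adding exponents of each base unit: m: 1
SI base units of wavelength: m

Answer: m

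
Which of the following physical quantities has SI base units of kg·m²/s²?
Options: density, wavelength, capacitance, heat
Checking the SI base units of each option:
  density (ρ = m/V): kg/m³  ✗
  wavelength (λ = v/f): m  ✗
  capacitance (C = Q/V): s⁴·A²/(kg·m²)  ✗
  heat (Q = mcΔT): kg·m²/s²  ✓ matches

Only heat has units kg·m²/s².

Answer: heat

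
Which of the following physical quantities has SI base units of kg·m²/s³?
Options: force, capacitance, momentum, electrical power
Checking the SI base units of each option:
  force (F = ma): kg·m/s²  ✗
  capacitance (C = Q/V): s⁴·A²/(kg·m²)  ✗
  momentum (p = mv): kg·m/s  ✗
  electrical power (P = IV): kg·m²/s³  ✓ matches

Only electrical power has units kg·m²/s³.

Answer: electrical power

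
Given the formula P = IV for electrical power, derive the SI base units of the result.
Units of each symbol in P = IV:
  I (current): A
  V (voltage, in volts): kg·m²/(s³·A)

Multiplying the contributions: [A] · [kg·m²/(s³·A)]
Adding exponents of each base unit: kg: 1, m: 2, s: -3
SI base units of electrical power: kg·m²/s³

Answer: kg·m²/s³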